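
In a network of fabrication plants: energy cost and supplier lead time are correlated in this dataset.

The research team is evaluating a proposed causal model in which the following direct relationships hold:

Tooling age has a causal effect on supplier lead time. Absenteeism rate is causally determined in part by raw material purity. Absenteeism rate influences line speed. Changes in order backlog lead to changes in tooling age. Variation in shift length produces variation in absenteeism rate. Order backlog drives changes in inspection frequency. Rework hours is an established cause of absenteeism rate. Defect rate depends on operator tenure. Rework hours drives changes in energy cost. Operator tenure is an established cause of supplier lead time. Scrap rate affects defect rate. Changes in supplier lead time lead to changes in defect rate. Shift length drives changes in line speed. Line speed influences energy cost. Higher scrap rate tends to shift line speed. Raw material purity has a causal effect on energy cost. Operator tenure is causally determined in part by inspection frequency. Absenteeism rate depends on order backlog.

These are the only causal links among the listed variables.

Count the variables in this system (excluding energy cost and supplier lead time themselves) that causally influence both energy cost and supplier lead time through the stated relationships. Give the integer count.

The common causes are: order backlog (to energy cost via order backlog → absenteeism rate → line speed → energy cost; to supplier lead time via order backlog → tooling age → supplier lead time).
Every other variable lacks a causal path to at least one of energy cost and supplier lead time.

1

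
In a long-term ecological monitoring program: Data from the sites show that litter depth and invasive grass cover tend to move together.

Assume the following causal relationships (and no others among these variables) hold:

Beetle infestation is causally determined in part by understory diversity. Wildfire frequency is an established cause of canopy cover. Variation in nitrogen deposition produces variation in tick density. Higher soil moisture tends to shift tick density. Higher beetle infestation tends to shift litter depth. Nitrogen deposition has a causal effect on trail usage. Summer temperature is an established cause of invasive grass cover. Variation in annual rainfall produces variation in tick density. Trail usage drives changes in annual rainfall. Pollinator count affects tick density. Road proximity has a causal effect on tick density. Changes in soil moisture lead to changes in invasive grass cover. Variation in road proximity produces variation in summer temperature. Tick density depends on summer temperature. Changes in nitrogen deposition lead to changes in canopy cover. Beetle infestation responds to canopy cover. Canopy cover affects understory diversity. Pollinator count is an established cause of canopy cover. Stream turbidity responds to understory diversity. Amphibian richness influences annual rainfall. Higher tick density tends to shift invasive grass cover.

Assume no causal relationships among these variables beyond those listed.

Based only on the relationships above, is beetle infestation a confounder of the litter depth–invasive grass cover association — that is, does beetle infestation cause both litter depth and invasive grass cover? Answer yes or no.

no

Beetle infestation has no stated causal path to invasive grass cover. A confounder must cause both variables, so beetle infestation does not qualify.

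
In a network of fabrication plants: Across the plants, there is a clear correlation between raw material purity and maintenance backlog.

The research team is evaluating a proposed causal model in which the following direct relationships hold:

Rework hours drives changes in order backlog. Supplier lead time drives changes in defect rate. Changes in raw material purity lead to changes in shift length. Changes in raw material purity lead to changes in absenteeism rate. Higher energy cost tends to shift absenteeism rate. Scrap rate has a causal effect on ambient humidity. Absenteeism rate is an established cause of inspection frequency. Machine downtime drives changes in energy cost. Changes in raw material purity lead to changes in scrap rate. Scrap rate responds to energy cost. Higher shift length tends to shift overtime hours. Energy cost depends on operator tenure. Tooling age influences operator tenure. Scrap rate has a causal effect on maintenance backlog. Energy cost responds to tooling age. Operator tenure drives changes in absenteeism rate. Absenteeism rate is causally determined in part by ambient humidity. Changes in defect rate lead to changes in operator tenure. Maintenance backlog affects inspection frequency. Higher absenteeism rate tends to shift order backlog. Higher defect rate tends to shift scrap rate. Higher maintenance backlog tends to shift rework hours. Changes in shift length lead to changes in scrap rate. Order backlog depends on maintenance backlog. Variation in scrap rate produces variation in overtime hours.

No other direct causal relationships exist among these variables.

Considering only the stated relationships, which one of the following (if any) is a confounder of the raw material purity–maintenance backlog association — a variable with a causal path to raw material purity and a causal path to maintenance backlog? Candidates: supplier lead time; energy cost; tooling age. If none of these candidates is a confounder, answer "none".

None of the listed candidates has causal paths to both raw material purity and maintenance backlog in the stated relationships, so none is a common cause.

none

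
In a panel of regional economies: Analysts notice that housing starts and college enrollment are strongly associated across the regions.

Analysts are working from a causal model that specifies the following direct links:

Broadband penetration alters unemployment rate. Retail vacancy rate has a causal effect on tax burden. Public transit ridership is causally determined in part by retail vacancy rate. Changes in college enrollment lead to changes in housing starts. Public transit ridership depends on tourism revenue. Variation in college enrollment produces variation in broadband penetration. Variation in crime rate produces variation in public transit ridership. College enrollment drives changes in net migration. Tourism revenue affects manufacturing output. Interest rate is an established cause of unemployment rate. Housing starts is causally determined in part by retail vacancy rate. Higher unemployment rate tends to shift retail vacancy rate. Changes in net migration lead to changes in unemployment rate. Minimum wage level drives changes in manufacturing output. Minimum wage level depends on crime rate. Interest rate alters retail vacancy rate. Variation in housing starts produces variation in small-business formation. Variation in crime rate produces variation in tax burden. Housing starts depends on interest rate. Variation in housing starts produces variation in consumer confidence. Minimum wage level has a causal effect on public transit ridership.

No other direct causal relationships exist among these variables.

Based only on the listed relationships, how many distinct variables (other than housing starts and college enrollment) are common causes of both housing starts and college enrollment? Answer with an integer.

0

No listed variable has a causal path to both housing starts and college enrollment, so there are no common causes.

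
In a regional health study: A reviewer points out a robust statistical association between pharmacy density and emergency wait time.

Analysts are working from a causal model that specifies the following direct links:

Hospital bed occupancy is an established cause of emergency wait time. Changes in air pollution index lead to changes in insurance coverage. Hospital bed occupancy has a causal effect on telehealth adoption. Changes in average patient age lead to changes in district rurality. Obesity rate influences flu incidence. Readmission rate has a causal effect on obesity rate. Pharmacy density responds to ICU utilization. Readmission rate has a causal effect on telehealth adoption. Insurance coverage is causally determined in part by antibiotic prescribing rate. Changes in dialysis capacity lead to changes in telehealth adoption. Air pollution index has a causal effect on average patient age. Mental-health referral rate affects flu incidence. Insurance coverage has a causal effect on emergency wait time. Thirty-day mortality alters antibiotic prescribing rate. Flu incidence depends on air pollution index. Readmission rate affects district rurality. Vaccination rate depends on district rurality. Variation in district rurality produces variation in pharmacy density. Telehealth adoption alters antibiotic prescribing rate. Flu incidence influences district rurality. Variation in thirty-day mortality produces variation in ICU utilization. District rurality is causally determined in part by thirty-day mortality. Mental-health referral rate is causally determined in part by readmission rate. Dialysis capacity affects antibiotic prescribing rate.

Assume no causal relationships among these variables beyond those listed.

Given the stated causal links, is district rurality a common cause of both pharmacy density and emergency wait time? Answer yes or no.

no

District rurality has no stated causal path to emergency wait time. A confounder must cause both variables, so district rurality does not qualify.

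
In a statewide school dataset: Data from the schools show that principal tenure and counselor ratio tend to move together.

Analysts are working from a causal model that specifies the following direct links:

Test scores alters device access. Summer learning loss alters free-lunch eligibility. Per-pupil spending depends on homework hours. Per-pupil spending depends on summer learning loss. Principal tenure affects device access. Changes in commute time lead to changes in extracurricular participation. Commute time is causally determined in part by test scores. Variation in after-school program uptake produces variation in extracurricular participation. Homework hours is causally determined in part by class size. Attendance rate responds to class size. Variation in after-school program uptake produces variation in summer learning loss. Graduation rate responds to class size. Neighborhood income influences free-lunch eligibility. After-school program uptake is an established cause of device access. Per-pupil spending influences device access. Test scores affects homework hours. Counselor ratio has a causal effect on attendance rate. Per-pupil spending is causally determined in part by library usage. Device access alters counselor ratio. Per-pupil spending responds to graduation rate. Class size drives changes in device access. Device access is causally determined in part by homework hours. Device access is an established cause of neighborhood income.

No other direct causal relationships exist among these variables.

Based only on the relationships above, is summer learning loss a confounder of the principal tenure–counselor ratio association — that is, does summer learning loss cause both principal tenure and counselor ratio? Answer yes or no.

Summer learning loss has no stated causal path to principal tenure. A confounder must cause both variables, so summer learning loss does not qualify.

no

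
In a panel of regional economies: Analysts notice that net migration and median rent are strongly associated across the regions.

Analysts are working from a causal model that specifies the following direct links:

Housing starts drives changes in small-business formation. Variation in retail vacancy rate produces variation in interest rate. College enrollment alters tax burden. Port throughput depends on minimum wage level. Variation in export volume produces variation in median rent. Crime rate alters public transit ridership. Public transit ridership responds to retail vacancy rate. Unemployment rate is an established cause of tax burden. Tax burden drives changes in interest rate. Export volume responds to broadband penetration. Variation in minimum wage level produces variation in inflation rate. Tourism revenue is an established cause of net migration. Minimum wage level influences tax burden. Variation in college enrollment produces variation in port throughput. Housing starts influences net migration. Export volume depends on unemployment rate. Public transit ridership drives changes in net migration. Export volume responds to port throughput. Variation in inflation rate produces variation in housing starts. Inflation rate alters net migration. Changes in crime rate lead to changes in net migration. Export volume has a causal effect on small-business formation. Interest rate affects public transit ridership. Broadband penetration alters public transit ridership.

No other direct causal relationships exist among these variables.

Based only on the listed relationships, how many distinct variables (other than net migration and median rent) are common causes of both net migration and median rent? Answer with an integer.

4

The common causes are: broadband penetration (to net migration via broadband penetration → public transit ridership → net migration; to median rent via broadband penetration → export volume → median rent); college enrollment (to net migration via college enrollment → tax burden → interest rate → public transit ridership → net migration; to median rent via college enrollment → port throughput → export volume → median rent); minimum wage level (to net migration via minimum wage level → inflation rate → net migration; to median rent via minimum wage level → port throughput → export volume → median rent); unemployment rate (to net migration via unemployment rate → tax burden → interest rate → public transit ridership → net migration; to median rent via unemployment rate → export volume → median rent).
Every other variable lacks a causal path to at least one of net migration and median rent.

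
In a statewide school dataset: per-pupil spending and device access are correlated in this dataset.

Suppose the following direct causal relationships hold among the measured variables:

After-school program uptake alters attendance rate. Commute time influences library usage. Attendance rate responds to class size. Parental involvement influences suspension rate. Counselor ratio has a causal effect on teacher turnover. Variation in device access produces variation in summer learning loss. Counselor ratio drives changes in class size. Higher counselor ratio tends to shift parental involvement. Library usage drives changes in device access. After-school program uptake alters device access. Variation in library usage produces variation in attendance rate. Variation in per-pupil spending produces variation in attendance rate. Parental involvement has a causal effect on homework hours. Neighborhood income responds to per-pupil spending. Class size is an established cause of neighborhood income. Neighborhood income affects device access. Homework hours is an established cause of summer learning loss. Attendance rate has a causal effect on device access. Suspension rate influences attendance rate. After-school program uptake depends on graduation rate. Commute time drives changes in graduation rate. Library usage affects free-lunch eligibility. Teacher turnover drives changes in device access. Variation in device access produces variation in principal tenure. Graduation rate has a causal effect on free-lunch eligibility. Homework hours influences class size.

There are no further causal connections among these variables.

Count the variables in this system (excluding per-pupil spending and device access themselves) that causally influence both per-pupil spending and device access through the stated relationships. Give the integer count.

0

No listed variable has a causal path to both per-pupil spending and device access, so there are no common causes.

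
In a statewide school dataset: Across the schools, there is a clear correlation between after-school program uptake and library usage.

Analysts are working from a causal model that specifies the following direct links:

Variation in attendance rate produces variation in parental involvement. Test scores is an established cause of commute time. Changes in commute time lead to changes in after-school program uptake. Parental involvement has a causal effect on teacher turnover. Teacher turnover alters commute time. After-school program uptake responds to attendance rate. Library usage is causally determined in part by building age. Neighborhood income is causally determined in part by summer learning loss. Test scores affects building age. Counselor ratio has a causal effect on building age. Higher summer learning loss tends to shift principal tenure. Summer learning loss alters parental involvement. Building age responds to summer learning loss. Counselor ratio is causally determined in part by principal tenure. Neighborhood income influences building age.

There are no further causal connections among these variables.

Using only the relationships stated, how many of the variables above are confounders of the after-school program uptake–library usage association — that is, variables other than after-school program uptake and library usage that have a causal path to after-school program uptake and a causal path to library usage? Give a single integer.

2

The common causes are: summer learning loss (to after-school program uptake via summer learning loss → parental involvement → teacher turnover → commute time → after-school program uptake; to library usage via summer learning loss → building age → library usage); test scores (to after-school program uptake via test scores → commute time → after-school program uptake; to library usage via test scores → building age → library usage).
Every other variable lacks a causal path to at least one of after-school program uptake and library usage.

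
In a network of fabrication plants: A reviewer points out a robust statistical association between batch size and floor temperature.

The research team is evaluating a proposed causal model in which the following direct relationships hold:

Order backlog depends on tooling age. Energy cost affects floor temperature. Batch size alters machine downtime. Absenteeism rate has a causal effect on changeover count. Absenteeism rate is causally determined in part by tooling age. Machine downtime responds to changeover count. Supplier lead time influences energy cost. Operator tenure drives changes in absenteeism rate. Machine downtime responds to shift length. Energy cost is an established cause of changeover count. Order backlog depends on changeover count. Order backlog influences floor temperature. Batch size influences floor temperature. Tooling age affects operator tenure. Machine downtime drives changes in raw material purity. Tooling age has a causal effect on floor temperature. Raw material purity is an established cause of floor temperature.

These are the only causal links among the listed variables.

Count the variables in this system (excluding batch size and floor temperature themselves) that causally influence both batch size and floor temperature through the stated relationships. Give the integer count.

No listed variable has a causal path to both batch size and floor temperature, so there are no common causes.

0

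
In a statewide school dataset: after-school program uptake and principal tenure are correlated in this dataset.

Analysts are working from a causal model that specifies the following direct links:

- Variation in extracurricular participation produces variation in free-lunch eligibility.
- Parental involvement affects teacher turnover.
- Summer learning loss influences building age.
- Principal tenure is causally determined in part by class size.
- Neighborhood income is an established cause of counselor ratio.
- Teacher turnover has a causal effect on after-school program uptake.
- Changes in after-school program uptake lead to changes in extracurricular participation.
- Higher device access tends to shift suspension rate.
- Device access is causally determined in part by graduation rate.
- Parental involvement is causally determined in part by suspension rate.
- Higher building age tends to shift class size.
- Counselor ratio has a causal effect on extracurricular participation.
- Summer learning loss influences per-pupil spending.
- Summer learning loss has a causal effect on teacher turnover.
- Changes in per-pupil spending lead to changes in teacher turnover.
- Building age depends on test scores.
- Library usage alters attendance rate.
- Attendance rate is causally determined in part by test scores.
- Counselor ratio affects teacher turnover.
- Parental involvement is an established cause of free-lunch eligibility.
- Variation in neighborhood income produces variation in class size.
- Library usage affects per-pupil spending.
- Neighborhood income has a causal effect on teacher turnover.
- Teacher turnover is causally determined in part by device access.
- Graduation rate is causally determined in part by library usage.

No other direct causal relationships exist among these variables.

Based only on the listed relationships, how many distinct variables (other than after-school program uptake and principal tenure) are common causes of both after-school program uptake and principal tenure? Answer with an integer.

The common causes are: neighborhood income (to after-school program uptake via neighborhood income → teacher turnover → after-school program uptake; to principal tenure via neighborhood income → class size → principal tenure); summer learning loss (to after-school program uptake via summer learning loss → teacher turnover → after-school program uptake; to principal tenure via summer learning loss → building age → class size → principal tenure).
Every other variable lacks a causal path to at least one of after-school program uptake and principal tenure.

2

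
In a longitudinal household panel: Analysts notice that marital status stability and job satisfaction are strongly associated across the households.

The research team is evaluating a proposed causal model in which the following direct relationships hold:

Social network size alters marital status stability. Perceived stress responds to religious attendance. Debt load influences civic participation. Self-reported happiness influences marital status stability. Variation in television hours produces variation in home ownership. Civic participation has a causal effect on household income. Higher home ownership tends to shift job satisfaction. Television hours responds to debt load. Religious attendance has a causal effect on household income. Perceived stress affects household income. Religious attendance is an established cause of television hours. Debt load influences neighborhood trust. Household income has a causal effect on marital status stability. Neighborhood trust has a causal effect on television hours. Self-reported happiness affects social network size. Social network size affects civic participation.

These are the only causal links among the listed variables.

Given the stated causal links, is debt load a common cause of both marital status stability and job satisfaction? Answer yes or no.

yes

Debt load has a causal path to marital status stability (debt load → civic participation → household income → marital status stability) and to job satisfaction (debt load → television hours → home ownership → job satisfaction), so it is a common cause of both — a confounder.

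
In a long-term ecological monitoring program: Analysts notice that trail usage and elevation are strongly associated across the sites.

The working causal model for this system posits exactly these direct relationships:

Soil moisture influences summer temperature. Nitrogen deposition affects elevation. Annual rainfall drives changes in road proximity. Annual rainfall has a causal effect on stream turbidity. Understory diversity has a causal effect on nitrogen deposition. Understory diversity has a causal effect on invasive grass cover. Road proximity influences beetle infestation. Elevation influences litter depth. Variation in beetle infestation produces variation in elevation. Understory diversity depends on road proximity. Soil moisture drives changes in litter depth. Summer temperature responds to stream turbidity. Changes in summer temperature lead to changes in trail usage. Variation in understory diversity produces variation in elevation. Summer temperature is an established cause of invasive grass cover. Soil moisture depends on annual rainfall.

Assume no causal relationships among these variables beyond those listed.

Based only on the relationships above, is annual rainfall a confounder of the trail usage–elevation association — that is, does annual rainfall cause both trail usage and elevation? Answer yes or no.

yes

Annual rainfall has a causal path to trail usage (annual rainfall → soil moisture → summer temperature → trail usage) and to elevation (annual rainfall → road proximity → understory diversity → elevation), so it is a common cause of both — a confounder.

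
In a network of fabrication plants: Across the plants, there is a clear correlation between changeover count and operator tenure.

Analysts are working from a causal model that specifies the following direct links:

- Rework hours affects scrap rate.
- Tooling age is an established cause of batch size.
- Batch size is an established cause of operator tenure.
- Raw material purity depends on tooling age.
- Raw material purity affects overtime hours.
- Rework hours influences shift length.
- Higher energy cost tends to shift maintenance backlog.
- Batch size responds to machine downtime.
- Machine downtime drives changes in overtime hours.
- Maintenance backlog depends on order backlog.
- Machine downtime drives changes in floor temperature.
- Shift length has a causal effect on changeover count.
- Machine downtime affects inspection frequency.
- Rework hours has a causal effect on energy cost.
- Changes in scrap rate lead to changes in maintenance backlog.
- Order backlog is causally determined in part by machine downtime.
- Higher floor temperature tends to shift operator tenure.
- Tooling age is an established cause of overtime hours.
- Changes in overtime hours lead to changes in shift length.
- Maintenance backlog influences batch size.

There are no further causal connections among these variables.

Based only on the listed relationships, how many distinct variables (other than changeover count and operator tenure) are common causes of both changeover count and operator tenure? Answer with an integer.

The common causes are: machine downtime (to changeover count via machine downtime → overtime hours → shift length → changeover count; to operator tenure via machine downtime → floor temperature → operator tenure); rework hours (to changeover count via rework hours → shift length → changeover count; to operator tenure via rework hours → scrap rate → maintenance backlog → batch size → operator tenure); tooling age (to changeover count via tooling age → overtime hours → shift length → changeover count; to operator tenure via tooling age → batch size → operator tenure).
Every other variable lacks a causal path to at least one of changeover count and operator tenure.

3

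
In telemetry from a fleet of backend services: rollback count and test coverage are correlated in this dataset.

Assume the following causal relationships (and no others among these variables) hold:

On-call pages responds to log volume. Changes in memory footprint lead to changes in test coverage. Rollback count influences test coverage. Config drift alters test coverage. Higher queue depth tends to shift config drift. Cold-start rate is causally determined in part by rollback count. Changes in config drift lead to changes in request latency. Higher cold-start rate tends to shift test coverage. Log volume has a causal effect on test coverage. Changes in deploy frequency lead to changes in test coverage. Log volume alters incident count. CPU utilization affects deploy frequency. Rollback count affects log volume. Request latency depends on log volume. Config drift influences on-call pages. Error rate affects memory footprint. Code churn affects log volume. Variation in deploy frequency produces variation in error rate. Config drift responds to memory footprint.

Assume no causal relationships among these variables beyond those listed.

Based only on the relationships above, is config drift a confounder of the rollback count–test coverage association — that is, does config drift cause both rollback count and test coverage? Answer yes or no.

Config drift has no stated causal path to rollback count. A confounder must cause both variables, so config drift does not qualify.

no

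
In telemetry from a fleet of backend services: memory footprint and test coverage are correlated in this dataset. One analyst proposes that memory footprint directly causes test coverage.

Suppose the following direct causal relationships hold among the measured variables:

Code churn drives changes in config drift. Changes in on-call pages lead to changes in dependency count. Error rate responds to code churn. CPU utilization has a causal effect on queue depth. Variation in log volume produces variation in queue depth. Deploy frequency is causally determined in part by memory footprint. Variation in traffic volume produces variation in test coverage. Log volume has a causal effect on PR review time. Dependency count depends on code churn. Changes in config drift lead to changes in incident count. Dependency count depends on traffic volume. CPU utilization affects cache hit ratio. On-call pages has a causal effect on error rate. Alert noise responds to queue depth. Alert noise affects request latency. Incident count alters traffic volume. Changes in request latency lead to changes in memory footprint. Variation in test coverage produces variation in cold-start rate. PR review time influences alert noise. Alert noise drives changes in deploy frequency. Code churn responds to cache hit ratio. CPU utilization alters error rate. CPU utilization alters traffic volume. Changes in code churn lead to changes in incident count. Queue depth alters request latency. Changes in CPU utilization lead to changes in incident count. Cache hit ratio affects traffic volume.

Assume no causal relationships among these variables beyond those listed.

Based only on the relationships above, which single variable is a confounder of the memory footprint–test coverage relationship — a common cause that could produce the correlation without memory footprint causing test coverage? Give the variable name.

CPU utilization

CPU utilization has a causal path to memory footprint (CPU utilization → queue depth → request latency → memory footprint) and a separate causal path to test coverage (CPU utilization → traffic volume → test coverage), so it is a common cause of both.
No stated relationship gives memory footprint a causal route to test coverage, so the correlation is explained by the shared upstream cause rather than a direct effect.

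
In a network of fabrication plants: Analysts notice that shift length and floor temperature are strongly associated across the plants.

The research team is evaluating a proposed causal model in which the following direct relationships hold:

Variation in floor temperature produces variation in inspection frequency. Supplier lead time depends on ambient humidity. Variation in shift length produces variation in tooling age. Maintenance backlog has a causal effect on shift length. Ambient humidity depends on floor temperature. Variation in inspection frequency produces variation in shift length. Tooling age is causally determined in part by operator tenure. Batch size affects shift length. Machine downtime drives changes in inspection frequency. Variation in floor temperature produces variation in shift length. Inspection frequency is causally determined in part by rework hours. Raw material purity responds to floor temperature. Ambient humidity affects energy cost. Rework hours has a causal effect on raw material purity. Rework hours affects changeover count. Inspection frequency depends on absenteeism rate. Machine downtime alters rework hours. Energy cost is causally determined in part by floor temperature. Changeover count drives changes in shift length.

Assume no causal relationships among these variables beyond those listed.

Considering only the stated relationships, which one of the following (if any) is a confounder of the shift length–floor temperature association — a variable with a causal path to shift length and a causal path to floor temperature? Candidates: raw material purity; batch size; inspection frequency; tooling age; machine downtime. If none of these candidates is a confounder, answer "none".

none

None of the listed candidates has causal paths to both shift length and floor temperature in the stated relationships, so none is a common cause.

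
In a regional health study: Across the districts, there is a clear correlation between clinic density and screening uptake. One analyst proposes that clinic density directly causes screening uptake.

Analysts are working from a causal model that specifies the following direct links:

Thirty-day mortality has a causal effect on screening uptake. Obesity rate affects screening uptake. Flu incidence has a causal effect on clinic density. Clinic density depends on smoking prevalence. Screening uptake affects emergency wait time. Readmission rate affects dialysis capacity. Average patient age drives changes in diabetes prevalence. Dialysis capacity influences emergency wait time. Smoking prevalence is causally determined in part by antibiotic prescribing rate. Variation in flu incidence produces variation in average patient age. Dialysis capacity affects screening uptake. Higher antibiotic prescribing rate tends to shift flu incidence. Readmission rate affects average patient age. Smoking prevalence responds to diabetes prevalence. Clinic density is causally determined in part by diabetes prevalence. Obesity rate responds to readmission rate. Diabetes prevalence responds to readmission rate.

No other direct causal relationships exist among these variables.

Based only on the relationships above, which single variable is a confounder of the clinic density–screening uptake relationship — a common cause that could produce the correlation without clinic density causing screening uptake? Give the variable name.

readmission rate

Readmission rate has a causal path to clinic density (readmission rate → diabetes prevalence → clinic density) and a separate causal path to screening uptake (readmission rate → obesity rate → screening uptake), so it is a common cause of both.
No stated relationship gives clinic density a causal route to screening uptake, so the correlation is explained by the shared upstream cause rather than a direct effect.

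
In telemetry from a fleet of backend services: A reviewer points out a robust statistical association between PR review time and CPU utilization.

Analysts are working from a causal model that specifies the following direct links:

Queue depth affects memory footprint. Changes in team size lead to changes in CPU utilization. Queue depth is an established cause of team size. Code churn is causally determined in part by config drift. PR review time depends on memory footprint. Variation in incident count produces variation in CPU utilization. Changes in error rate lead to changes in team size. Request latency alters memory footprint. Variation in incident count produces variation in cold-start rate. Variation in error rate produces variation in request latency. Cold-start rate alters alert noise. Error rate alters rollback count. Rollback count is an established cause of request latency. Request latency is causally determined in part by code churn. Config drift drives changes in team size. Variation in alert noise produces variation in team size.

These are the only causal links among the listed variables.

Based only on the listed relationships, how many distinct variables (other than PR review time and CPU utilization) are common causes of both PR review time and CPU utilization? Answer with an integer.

The common causes are: config drift (to PR review time via config drift → code churn → request latency → memory footprint → PR review time; to CPU utilization via config drift → team size → CPU utilization); error rate (to PR review time via error rate → request latency → memory footprint → PR review time; to CPU utilization via error rate → team size → CPU utilization); queue depth (to PR review time via queue depth → memory footprint → PR review time; to CPU utilization via queue depth → team size → CPU utilization).
Every other variable lacks a causal path to at least one of PR review time and CPU utilization.

3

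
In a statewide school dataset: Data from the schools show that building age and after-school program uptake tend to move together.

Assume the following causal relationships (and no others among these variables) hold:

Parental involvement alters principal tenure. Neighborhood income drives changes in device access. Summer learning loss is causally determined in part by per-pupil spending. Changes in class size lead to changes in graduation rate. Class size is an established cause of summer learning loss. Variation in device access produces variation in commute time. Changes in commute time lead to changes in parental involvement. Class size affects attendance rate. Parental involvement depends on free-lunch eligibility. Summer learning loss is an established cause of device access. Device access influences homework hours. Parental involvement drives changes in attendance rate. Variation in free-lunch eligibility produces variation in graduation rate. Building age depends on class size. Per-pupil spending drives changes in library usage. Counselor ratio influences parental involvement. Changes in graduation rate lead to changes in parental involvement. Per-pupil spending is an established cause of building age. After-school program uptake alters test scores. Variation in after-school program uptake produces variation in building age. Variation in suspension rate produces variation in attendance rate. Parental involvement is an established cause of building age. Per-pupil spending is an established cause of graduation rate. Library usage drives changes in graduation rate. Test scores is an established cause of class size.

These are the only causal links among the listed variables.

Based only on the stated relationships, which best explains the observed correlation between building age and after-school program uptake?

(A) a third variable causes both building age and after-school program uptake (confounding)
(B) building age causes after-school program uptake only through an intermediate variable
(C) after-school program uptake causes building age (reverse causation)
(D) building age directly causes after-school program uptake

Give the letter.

C

The stated link runs after-school program uptake → building age; building age has no causal path to after-school program uptake. No variable causes both, so confounding is ruled out. The correlation reflects reverse causation.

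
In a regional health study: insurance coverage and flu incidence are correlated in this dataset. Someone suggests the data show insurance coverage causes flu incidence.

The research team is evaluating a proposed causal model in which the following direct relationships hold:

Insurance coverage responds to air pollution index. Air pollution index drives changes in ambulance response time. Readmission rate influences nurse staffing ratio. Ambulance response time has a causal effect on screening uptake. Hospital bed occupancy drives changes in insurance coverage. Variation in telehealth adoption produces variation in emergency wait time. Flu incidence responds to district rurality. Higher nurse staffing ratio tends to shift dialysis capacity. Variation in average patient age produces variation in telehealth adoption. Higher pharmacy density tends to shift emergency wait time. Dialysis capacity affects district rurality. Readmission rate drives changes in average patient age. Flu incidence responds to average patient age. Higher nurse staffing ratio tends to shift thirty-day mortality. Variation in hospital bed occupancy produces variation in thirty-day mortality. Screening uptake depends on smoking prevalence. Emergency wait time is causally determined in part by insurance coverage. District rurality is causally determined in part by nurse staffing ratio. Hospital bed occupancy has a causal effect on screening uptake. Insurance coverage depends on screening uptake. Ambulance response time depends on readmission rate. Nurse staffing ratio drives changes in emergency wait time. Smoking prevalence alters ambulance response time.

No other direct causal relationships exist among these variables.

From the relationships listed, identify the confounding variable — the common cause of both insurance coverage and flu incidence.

readmission rate

Readmission rate has a causal path to insurance coverage (readmission rate → ambulance response time → screening uptake → insurance coverage) and a separate causal path to flu incidence (readmission rate → average patient age → flu incidence), so it is a common cause of both.
No stated relationship gives insurance coverage a causal route to flu incidence, so the correlation is explained by the shared upstream cause rather than a direct effect.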